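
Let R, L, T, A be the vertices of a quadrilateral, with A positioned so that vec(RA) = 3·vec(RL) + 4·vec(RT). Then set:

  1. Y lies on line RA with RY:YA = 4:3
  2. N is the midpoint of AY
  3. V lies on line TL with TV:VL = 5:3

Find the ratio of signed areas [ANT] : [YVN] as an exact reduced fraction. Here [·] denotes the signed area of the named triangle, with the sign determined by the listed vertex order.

[ANT]:[YVN] = -24/11

Set R = (0, 0), L = (1, 0), T = (0, 1), A = (3, 4); any affine frame gives the same invariant.
1. Y lies on line RA with RY:YA = 4:3 ⇒ Y = (12/7, 16/7)
2. N is the midpoint of AY ⇒ N = (33/14, 22/7)
3. V lies on line TL with TV:VL = 5:3 ⇒ V = (5/8, 3/8)
2·[ANT] = -9/14, 2·[YVN] = 33/112
[ANT]:[YVN] = -9/14:33/112 = -24/11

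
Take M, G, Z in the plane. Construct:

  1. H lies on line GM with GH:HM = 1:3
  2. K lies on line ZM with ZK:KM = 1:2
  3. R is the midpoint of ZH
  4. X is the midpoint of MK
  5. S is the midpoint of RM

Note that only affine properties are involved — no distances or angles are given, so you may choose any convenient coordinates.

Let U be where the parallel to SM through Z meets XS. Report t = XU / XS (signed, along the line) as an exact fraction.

t = -2

Assign M = (0, 0), G = (1, 0), Z = (0, 1) — the answer is frame-independent, so this choice is without loss of generality.
1. H lies on line GM with GH:HM = 1:3 ⇒ H = (3/4, 0)
2. K lies on line ZM with ZK:KM = 1:2 ⇒ K = (0, 2/3)
3. R is the midpoint of ZH ⇒ R = (3/8, 1/2)
4. X is the midpoint of MK ⇒ X = (0, 1/3)
5. S is the midpoint of RM ⇒ S = (3/16, 1/4)
through Z parallel to SM: direction (-3/16, -1/4); meets XS at U = (-3/8, 1/2)
U = X + t·(S−X) with t = -2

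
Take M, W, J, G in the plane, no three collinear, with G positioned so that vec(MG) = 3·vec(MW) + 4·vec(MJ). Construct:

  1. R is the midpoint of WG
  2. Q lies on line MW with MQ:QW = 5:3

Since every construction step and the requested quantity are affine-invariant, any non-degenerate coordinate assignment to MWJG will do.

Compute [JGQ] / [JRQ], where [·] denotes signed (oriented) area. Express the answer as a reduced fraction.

Choose coordinates M = (0, 0), W = (1, 0), J = (0, 1), G = (3, 4).
1. R is the midpoint of WG ⇒ R = (2, 2)
2. Q lies on line MW with MQ:QW = 5:3 ⇒ Q = (5/8, 0)
2·[JGQ] = -39/8, 2·[JRQ] = -21/8
[JGQ]:[JRQ] = -39/8:-21/8 = 13/7

[JGQ]:[JRQ] = 13/7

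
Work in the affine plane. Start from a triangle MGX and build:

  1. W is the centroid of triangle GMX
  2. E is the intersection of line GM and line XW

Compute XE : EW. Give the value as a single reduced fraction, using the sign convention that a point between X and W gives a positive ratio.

Work in coordinates with M = (0, 0), G = (1, 0), X = (0, 1).
1. W is the centroid of triangle GMX ⇒ W = (1/3, 1/3)
2. E is the intersection of line GM and line XW ⇒ E = (1/2, 0)
E = X + t·(W−X) with t = 3/2, so XE:EW = t:(1−t) = 3/2:-1/2

XE:EW = -3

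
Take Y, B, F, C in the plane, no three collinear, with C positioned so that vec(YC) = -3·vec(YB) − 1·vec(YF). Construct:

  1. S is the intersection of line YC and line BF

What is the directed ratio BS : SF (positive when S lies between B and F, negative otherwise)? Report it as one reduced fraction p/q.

Set Y = (0, 0), B = (1, 0), F = (0, 1), C = (-3, -1); any affine frame gives the same invariant.
1. S is the intersection of line YC and line BF ⇒ S = (3/4, 1/4)
S = B + t·(F−B) with t = 1/4, so BS:SF = t:(1−t) = 1/4:3/4

BS:SF = 1/3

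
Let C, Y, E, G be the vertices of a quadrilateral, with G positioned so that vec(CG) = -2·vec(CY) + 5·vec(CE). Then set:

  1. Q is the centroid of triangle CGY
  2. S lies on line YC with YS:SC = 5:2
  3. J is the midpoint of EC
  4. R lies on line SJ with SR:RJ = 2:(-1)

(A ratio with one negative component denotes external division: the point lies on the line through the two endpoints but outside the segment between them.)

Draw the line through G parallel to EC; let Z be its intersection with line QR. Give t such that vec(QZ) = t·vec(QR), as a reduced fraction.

t = -35

Work in coordinates with C = (0, 0), Y = (1, 0), E = (0, 1), G = (-2, 5).
1. Q is the centroid of triangle CGY ⇒ Q = (-1/3, 5/3)
2. S lies on line YC with YS:SC = 5:2 ⇒ S = (2/7, 0)
3. J is the midpoint of EC ⇒ J = (0, 1/2)
4. R lies on line SJ with SR:RJ = 2:(-1) ⇒ R = (-2/7, 1)
through G parallel to EC: direction (0, -1); meets QR at Z = (-2, 25)
Z = Q + t·(R−Q) with t = -35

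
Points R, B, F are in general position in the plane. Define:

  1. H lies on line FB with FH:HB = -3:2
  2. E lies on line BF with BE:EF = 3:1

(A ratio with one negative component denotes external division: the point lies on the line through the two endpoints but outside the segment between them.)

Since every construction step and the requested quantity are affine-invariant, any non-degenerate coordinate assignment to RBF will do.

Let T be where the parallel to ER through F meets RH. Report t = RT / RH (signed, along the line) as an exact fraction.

t = -1/11

Choose coordinates R = (0, 0), B = (1, 0), F = (0, 1).
1. H lies on line FB with FH:HB = -3:2 ⇒ H = (3, -2)
2. E lies on line BF with BE:EF = 3:1 ⇒ E = (1/4, 3/4)
through F parallel to ER: direction (-1/4, -3/4); meets RH at T = (-3/11, 2/11)
T = R + t·(H−R) with t = -1/11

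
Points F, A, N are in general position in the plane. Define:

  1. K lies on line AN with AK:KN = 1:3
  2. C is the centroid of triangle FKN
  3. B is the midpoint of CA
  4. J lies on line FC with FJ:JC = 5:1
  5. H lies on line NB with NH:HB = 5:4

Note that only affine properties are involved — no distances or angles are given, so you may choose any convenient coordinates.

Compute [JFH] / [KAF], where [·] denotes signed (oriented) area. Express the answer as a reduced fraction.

Assign F = (0, 0), A = (1, 0), N = (0, 1) — the answer is frame-independent, so this choice is without loss of generality.
1. K lies on line AN with AK:KN = 1:3 ⇒ K = (3/4, 1/4)
2. C is the centroid of triangle FKN ⇒ C = (1/4, 5/12)
3. B is the midpoint of CA ⇒ B = (5/8, 5/24)
4. J lies on line FC with FJ:JC = 5:1 ⇒ J = (5/24, 25/72)
5. H lies on line NB with NH:HB = 5:4 ⇒ H = (25/72, 121/216)
2·[JFH] = 5/1296, 2·[KAF] = -1/4
[JFH]:[KAF] = 5/1296:-1/4 = -5/324

[JFH]:[KAF] = -5/324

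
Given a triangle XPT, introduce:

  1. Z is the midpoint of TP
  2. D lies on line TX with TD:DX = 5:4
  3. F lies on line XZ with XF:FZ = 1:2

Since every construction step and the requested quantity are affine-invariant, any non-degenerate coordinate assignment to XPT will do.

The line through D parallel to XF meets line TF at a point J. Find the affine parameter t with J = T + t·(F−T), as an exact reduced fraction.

t = 5/9

Work in coordinates with X = (0, 0), P = (1, 0), T = (0, 1).
1. Z is the midpoint of TP ⇒ Z = (1/2, 1/2)
2. D lies on line TX with TD:DX = 5:4 ⇒ D = (0, 4/9)
3. F lies on line XZ with XF:FZ = 1:2 ⇒ F = (1/6, 1/6)
through D parallel to XF: direction (1/6, 1/6); meets TF at J = (5/54, 29/54)
J = T + t·(F−T) with t = 5/9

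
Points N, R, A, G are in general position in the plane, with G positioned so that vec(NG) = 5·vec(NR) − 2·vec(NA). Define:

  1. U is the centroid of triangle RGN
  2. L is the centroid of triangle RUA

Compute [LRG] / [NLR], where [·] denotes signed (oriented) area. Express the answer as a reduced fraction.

Assign N = (0, 0), R = (1, 0), A = (0, 1), G = (5, -2) — the answer is frame-independent, so this choice is without loss of generality.
1. U is the centroid of triangle RGN ⇒ U = (2, -2/3)
2. L is the centroid of triangle RUA ⇒ L = (1, 1/9)
2·[LRG] = 4/9, 2·[NLR] = -1/9
[LRG]:[NLR] = 4/9:-1/9 = -4

[LRG]:[NLR] = -4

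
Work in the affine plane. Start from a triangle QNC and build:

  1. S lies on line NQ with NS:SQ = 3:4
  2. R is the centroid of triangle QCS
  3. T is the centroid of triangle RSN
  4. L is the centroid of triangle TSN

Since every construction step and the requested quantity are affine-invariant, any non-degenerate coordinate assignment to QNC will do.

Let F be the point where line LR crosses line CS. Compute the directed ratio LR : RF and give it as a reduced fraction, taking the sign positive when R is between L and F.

Choose coordinates Q = (0, 0), N = (1, 0), C = (0, 1).
1. S lies on line NQ with NS:SQ = 3:4 ⇒ S = (4/7, 0)
2. R is the centroid of triangle QCS ⇒ R = (4/21, 1/3)
3. T is the centroid of triangle RSN ⇒ T = (37/63, 1/9)
4. L is the centroid of triangle TSN ⇒ L = (136/189, 1/27)
line LR meets CS at F = (8/17, 3/17)
R = L + t·(F−L) with t = 17/8, so LR:RF = 17/8:-9/8

LR:RF = -17/9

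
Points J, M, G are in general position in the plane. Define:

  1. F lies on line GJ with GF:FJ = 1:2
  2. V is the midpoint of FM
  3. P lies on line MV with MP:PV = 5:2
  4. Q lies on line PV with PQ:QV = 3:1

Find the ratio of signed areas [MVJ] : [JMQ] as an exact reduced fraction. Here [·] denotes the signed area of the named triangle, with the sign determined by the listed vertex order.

[MVJ]:[JMQ] = 14/13

Choose coordinates J = (0, 0), M = (1, 0), G = (0, 1).
1. F lies on line GJ with GF:FJ = 1:2 ⇒ F = (0, 2/3)
2. V is the midpoint of FM ⇒ V = (1/2, 1/3)
3. P lies on line MV with MP:PV = 5:2 ⇒ P = (9/14, 5/21)
4. Q lies on line PV with PQ:QV = 3:1 ⇒ Q = (15/28, 13/42)
2·[MVJ] = 1/3, 2·[JMQ] = 13/42
[MVJ]:[JMQ] = 1/3:13/42 = 14/13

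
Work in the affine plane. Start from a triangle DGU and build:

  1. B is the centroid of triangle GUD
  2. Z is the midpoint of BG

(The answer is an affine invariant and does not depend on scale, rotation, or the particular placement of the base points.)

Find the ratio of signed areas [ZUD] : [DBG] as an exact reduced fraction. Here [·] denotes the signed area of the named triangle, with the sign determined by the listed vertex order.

[ZUD]:[DBG] = -2

Assign D = (0, 0), G = (1, 0), U = (0, 1) — the answer is frame-independent, so this choice is without loss of generality.
1. B is the centroid of triangle GUD ⇒ B = (1/3, 1/3)
2. Z is the midpoint of BG ⇒ Z = (2/3, 1/6)
2·[ZUD] = 2/3, 2·[DBG] = -1/3
[ZUD]:[DBG] = 2/3:-1/3 = -2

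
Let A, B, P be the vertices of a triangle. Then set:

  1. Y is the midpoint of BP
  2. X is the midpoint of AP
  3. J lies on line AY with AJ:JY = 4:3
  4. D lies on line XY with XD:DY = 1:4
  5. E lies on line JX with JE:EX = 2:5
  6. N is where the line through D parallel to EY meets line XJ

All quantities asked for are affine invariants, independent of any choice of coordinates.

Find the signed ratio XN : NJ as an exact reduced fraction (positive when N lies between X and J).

XN:NJ = 1/6

Work in coordinates with A = (0, 0), B = (1, 0), P = (0, 1).
1. Y is the midpoint of BP ⇒ Y = (1/2, 1/2)
2. X is the midpoint of AP ⇒ X = (0, 1/2)
3. J lies on line AY with AJ:JY = 4:3 ⇒ J = (2/7, 2/7)
4. D lies on line XY with XD:DY = 1:4 ⇒ D = (1/10, 1/2)
5. E lies on line JX with JE:EX = 2:5 ⇒ E = (10/49, 17/49)
6. N is where the line through D parallel to EY meets line XJ ⇒ N = (2/49, 23/49)
N = X + t·(J−X) with t = 1/7, so XN:NJ = t:(1−t) = 1/7:6/7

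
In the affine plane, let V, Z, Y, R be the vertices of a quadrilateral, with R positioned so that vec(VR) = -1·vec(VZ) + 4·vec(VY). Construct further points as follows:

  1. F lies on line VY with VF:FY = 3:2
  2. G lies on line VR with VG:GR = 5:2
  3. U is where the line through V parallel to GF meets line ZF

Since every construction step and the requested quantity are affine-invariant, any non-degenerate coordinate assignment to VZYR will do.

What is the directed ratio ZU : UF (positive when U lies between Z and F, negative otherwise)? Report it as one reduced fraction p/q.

ZU:UF = -79/15

Assign V = (0, 0), Z = (1, 0), Y = (0, 1), R = (-1, 4) — the answer is frame-independent, so this choice is without loss of generality.
1. F lies on line VY with VF:FY = 3:2 ⇒ F = (0, 3/5)
2. G lies on line VR with VG:GR = 5:2 ⇒ G = (-5/7, 20/7)
3. U is where the line through V parallel to GF meets line ZF ⇒ U = (-15/64, 237/320)
U = Z + t·(F−Z) with t = 79/64, so ZU:UF = t:(1−t) = 79/64:-15/64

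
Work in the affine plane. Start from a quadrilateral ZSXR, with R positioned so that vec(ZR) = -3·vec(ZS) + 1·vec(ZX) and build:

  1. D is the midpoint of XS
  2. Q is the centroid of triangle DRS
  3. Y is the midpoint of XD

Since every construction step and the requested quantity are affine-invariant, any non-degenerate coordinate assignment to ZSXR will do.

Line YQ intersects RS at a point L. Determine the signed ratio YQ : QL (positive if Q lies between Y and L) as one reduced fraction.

YQ:QL = 7/2

Assign Z = (0, 0), S = (1, 0), X = (0, 1), R = (-3, 1) — the answer is frame-independent, so this choice is without loss of generality.
1. D is the midpoint of XS ⇒ D = (1/2, 1/2)
2. Q is the centroid of triangle DRS ⇒ Q = (-1/2, 1/2)
3. Y is the midpoint of XD ⇒ Y = (1/4, 3/4)
line YQ meets RS at L = (-5/7, 3/7)
Q = Y + t·(L−Y) with t = 7/9, so YQ:QL = 7/9:2/9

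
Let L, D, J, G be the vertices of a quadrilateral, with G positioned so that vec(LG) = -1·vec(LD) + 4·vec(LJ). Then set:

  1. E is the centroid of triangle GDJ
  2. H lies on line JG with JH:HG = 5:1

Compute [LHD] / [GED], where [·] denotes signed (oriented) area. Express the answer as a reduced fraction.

[LHD]:[GED] = -21/4

Assign L = (0, 0), D = (1, 0), J = (0, 1), G = (-1, 4) — the answer is frame-independent, so this choice is without loss of generality.
1. E is the centroid of triangle GDJ ⇒ E = (0, 5/3)
2. H lies on line JG with JH:HG = 5:1 ⇒ H = (-5/6, 7/2)
2·[LHD] = -7/2, 2·[GED] = 2/3
[LHD]:[GED] = -7/2:2/3 = -21/4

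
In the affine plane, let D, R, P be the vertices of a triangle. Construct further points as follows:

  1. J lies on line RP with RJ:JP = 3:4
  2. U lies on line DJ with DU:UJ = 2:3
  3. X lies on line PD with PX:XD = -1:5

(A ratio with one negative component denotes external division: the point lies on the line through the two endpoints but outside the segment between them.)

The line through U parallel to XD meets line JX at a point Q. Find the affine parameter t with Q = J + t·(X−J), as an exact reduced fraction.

Work in coordinates with D = (0, 0), R = (1, 0), P = (0, 1).
1. J lies on line RP with RJ:JP = 3:4 ⇒ J = (4/7, 3/7)
2. U lies on line DJ with DU:UJ = 2:3 ⇒ U = (8/35, 6/35)
3. X lies on line PD with PX:XD = -1:5 ⇒ X = (0, 5/4)
through U parallel to XD: direction (0, -5/4); meets JX at Q = (8/35, 129/140)
Q = J + t·(X−J) with t = 3/5

t = 3/5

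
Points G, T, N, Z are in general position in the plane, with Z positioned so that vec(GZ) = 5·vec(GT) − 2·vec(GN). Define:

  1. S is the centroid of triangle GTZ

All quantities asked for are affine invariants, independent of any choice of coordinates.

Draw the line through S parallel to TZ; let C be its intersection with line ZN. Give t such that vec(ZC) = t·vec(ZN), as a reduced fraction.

t = -1/3

Assign G = (0, 0), T = (1, 0), N = (0, 1), Z = (5, -2) — the answer is frame-independent, so this choice is without loss of generality.
1. S is the centroid of triangle GTZ ⇒ S = (2, -2/3)
through S parallel to TZ: direction (4, -2); meets ZN at C = (20/3, -3)
C = Z + t·(N−Z) with t = -1/3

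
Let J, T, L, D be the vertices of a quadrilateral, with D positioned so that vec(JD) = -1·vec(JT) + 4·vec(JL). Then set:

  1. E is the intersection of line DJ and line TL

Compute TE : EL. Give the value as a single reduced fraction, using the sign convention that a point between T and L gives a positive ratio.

Choose coordinates J = (0, 0), T = (1, 0), L = (0, 1), D = (-1, 4).
1. E is the intersection of line DJ and line TL ⇒ E = (-1/3, 4/3)
E = T + t·(L−T) with t = 4/3, so TE:EL = t:(1−t) = 4/3:-1/3

TE:EL = -4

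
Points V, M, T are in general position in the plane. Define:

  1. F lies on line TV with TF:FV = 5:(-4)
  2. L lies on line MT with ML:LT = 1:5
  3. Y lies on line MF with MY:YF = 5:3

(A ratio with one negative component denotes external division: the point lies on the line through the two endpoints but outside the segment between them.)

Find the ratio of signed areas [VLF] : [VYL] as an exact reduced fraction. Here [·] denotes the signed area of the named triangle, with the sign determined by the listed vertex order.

Choose coordinates V = (0, 0), M = (1, 0), T = (0, 1).
1. F lies on line TV with TF:FV = 5:(-4) ⇒ F = (0, -4)
2. L lies on line MT with ML:LT = 1:5 ⇒ L = (5/6, 1/6)
3. Y lies on line MF with MY:YF = 5:3 ⇒ Y = (3/8, -5/2)
2·[VLF] = -10/3, 2·[VYL] = 103/48
[VLF]:[VYL] = -10/3:103/48 = -160/103

[VLF]:[VYL] = -160/103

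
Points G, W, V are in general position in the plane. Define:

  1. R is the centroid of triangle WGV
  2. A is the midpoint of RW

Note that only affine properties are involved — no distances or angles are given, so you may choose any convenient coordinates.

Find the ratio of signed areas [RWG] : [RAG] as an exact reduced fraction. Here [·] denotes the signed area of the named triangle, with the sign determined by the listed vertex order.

[RWG]:[RAG] = 2

Set G = (0, 0), W = (1, 0), V = (0, 1); any affine frame gives the same invariant.
1. R is the centroid of triangle WGV ⇒ R = (1/3, 1/3)
2. A is the midpoint of RW ⇒ A = (2/3, 1/6)
2·[RWG] = -1/3, 2·[RAG] = -1/6
[RWG]:[RAG] = -1/3:-1/6 = 2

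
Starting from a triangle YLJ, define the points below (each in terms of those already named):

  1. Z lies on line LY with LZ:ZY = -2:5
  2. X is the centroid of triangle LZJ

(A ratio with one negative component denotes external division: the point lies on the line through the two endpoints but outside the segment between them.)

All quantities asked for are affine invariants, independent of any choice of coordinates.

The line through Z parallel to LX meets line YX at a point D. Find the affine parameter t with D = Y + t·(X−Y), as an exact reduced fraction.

t = 5/3

Set Y = (0, 0), L = (1, 0), J = (0, 1); any affine frame gives the same invariant.
1. Z lies on line LY with LZ:ZY = -2:5 ⇒ Z = (5/3, 0)
2. X is the centroid of triangle LZJ ⇒ X = (8/9, 1/3)
through Z parallel to LX: direction (-1/9, 1/3); meets YX at D = (40/27, 5/9)
D = Y + t·(X−Y) with t = 5/3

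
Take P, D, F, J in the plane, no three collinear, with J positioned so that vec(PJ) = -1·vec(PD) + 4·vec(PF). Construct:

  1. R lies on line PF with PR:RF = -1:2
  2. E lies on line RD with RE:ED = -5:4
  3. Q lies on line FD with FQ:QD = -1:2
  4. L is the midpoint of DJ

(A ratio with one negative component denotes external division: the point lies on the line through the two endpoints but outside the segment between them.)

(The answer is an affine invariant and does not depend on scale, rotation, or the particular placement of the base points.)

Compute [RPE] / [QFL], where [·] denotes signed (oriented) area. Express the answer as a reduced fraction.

[RPE]:[QFL] = -5

Work in coordinates with P = (0, 0), D = (1, 0), F = (0, 1), J = (-1, 4).
1. R lies on line PF with PR:RF = -1:2 ⇒ R = (0, -1)
2. E lies on line RD with RE:ED = -5:4 ⇒ E = (5, 4)
3. Q lies on line FD with FQ:QD = -1:2 ⇒ Q = (-1, 2)
4. L is the midpoint of DJ ⇒ L = (0, 2)
2·[RPE] = -5, 2·[QFL] = 1
[RPE]:[QFL] = -5:1 = -5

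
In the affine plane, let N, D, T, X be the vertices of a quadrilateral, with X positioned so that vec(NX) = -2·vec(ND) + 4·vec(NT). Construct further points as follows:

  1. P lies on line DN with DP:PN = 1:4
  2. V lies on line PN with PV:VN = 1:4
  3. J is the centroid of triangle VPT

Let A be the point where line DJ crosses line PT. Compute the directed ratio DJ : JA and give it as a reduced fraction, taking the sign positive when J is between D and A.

Choose coordinates N = (0, 0), D = (1, 0), T = (0, 1), X = (-2, 4).
1. P lies on line DN with DP:PN = 1:4 ⇒ P = (4/5, 0)
2. V lies on line PN with PV:VN = 1:4 ⇒ V = (16/25, 0)
3. J is the centroid of triangle VPT ⇒ J = (12/25, 1/3)
line DJ meets PT at A = (56/95, 5/19)
J = D + t·(A−D) with t = 19/15, so DJ:JA = 19/15:-4/15

DJ:JA = -19/4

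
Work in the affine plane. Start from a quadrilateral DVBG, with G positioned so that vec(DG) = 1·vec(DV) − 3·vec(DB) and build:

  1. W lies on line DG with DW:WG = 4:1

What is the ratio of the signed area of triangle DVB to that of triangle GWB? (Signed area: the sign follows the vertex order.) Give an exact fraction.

[DVB]:[GWB] = -5

Set D = (0, 0), V = (1, 0), B = (0, 1), G = (1, -3); any affine frame gives the same invariant.
1. W lies on line DG with DW:WG = 4:1 ⇒ W = (4/5, -12/5)
2·[DVB] = 1, 2·[GWB] = -1/5
[DVB]:[GWB] = 1:-1/5 = -5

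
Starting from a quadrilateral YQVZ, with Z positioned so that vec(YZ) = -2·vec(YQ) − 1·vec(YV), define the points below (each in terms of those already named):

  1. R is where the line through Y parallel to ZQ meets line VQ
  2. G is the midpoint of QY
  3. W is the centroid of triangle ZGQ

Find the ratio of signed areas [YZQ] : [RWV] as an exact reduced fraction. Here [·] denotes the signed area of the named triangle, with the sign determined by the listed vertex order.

Assign Y = (0, 0), Q = (1, 0), V = (0, 1), Z = (-2, -1) — the answer is frame-independent, so this choice is without loss of generality.
1. R is where the line through Y parallel to ZQ meets line VQ ⇒ R = (3/4, 1/4)
2. G is the midpoint of QY ⇒ G = (1/2, 0)
3. W is the centroid of triangle ZGQ ⇒ W = (-1/6, -1/3)
2·[YZQ] = 1, 2·[RWV] = -9/8
[YZQ]:[RWV] = 1:-9/8 = -8/9

[YZQ]:[RWV] = -8/9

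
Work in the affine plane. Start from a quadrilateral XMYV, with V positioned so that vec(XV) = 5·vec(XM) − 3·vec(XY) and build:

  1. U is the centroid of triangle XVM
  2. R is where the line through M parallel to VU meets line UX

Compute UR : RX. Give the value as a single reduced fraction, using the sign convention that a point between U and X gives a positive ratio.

Choose coordinates X = (0, 0), M = (1, 0), Y = (0, 1), V = (5, -3).
1. U is the centroid of triangle XVM ⇒ U = (2, -1)
2. R is where the line through M parallel to VU meets line UX ⇒ R = (4, -2)
R = U + t·(X−U) with t = -1, so UR:RX = t:(1−t) = -1:2

UR:RX = -1/2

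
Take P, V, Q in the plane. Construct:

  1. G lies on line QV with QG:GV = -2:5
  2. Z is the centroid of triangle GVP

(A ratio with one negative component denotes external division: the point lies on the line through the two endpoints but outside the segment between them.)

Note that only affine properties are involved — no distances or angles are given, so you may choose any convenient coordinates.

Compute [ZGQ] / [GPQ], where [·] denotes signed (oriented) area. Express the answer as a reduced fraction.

[ZGQ]:[GPQ] = -1/3

Assign P = (0, 0), V = (1, 0), Q = (0, 1) — the answer is frame-independent, so this choice is without loss of generality.
1. G lies on line QV with QG:GV = -2:5 ⇒ G = (-2/3, 5/3)
2. Z is the centroid of triangle GVP ⇒ Z = (1/9, 5/9)
2·[ZGQ] = -2/9, 2·[GPQ] = 2/3
[ZGQ]:[GPQ] = -2/9:2/3 = -1/3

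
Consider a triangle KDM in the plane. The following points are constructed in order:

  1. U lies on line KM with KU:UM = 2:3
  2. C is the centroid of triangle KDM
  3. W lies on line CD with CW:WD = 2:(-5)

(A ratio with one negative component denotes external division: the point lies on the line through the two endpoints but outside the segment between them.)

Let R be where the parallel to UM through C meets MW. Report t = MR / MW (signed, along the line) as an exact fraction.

Assign K = (0, 0), D = (1, 0), M = (0, 1) — the answer is frame-independent, so this choice is without loss of generality.
1. U lies on line KM with KU:UM = 2:3 ⇒ U = (0, 2/5)
2. C is the centroid of triangle KDM ⇒ C = (1/3, 1/3)
3. W lies on line CD with CW:WD = 2:(-5) ⇒ W = (-1/9, 5/9)
through C parallel to UM: direction (0, 3/5); meets MW at R = (1/3, 7/3)
R = M + t·(W−M) with t = -3

t = -3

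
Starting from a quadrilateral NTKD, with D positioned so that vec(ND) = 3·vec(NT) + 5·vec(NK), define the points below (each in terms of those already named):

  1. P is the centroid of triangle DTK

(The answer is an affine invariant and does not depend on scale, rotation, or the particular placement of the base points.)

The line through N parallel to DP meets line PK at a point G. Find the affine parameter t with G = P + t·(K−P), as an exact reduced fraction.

Work in coordinates with N = (0, 0), T = (1, 0), K = (0, 1), D = (3, 5).
1. P is the centroid of triangle DTK ⇒ P = (4/3, 2)
through N parallel to DP: direction (-5/3, -3); meets PK at G = (20/21, 12/7)
G = P + t·(K−P) with t = 2/7

t = 2/7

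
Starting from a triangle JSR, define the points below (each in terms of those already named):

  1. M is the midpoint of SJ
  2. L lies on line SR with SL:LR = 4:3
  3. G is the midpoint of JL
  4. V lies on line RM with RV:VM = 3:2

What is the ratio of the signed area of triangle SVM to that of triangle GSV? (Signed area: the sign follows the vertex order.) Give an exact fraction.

Work in coordinates with J = (0, 0), S = (1, 0), R = (0, 1).
1. M is the midpoint of SJ ⇒ M = (1/2, 0)
2. L lies on line SR with SL:LR = 4:3 ⇒ L = (3/7, 4/7)
3. G is the midpoint of JL ⇒ G = (3/14, 2/7)
4. V lies on line RM with RV:VM = 3:2 ⇒ V = (3/10, 2/5)
2·[SVM] = 1/5, 2·[GSV] = 4/35
[SVM]:[GSV] = 1/5:4/35 = 7/4

[SVM]:[GSV] = 7/4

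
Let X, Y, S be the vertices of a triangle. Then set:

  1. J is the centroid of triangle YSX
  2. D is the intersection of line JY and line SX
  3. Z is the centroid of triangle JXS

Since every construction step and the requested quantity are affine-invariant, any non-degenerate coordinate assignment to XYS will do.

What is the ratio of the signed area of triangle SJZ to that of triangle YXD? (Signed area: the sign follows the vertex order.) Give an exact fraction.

Choose coordinates X = (0, 0), Y = (1, 0), S = (0, 1).
1. J is the centroid of triangle YSX ⇒ J = (1/3, 1/3)
2. D is the intersection of line JY and line SX ⇒ D = (0, 1/2)
3. Z is the centroid of triangle JXS ⇒ Z = (1/9, 4/9)
2·[SJZ] = -1/9, 2·[YXD] = -1/2
[SJZ]:[YXD] = -1/9:-1/2 = 2/9

[SJZ]:[YXD] = 2/9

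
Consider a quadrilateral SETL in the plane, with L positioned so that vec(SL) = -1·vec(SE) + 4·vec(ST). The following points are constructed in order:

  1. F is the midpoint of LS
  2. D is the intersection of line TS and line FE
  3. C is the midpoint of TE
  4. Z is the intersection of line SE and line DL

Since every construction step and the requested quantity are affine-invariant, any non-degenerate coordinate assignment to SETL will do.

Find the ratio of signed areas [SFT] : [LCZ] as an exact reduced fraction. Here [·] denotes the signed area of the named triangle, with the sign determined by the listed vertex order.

[SFT]:[LCZ] = 2/3

Set S = (0, 0), E = (1, 0), T = (0, 1), L = (-1, 4); any affine frame gives the same invariant.
1. F is the midpoint of LS ⇒ F = (-1/2, 2)
2. D is the intersection of line TS and line FE ⇒ D = (0, 4/3)
3. C is the midpoint of TE ⇒ C = (1/2, 1/2)
4. Z is the intersection of line SE and line DL ⇒ Z = (1/2, 0)
2·[SFT] = -1/2, 2·[LCZ] = -3/4
[SFT]:[LCZ] = -1/2:-3/4 = 2/3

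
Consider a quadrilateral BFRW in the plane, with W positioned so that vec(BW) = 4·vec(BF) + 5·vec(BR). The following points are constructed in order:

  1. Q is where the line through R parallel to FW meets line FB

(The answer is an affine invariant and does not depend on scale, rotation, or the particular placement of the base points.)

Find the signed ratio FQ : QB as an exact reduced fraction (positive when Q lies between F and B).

FQ:QB = -8/3

Assign B = (0, 0), F = (1, 0), R = (0, 1), W = (4, 5) — the answer is frame-independent, so this choice is without loss of generality.
1. Q is where the line through R parallel to FW meets line FB ⇒ Q = (-3/5, 0)
Q = F + t·(B−F) with t = 8/5, so FQ:QB = t:(1−t) = 8/5:-3/5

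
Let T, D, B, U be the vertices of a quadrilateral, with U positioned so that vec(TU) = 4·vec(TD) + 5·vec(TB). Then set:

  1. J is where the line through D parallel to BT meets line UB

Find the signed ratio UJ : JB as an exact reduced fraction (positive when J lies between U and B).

UJ:JB = 3

Assign T = (0, 0), D = (1, 0), B = (0, 1), U = (4, 5) — the answer is frame-independent, so this choice is without loss of generality.
1. J is where the line through D parallel to BT meets line UB ⇒ J = (1, 2)
J = U + t·(B−U) with t = 3/4, so UJ:JB = t:(1−t) = 3/4:1/4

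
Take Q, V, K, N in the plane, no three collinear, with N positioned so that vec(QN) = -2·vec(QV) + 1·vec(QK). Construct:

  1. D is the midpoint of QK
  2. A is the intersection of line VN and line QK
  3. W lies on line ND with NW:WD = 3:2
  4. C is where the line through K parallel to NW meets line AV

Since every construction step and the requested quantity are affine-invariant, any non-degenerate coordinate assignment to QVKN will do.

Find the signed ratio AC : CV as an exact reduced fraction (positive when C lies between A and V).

AC:CV = -8/9

Choose coordinates Q = (0, 0), V = (1, 0), K = (0, 1), N = (-2, 1).
1. D is the midpoint of QK ⇒ D = (0, 1/2)
2. A is the intersection of line VN and line QK ⇒ A = (0, 1/3)
3. W lies on line ND with NW:WD = 3:2 ⇒ W = (-4/5, 7/10)
4. C is where the line through K parallel to NW meets line AV ⇒ C = (-8, 3)
C = A + t·(V−A) with t = -8, so AC:CV = t:(1−t) = -8:9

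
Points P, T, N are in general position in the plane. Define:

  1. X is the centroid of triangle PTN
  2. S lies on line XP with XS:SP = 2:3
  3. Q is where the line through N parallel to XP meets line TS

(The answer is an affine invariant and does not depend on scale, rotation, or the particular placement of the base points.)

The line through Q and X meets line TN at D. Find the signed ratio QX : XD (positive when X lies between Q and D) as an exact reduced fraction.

QX:XD = 13/5

Set P = (0, 0), T = (1, 0), N = (0, 1); any affine frame gives the same invariant.
1. X is the centroid of triangle PTN ⇒ X = (1/3, 1/3)
2. S lies on line XP with XS:SP = 2:3 ⇒ S = (1/5, 1/5)
3. Q is where the line through N parallel to XP meets line TS ⇒ Q = (-3/5, 2/5)
line QX meets TN at D = (9/13, 4/13)
X = Q + t·(D−Q) with t = 13/18, so QX:XD = 13/18:5/18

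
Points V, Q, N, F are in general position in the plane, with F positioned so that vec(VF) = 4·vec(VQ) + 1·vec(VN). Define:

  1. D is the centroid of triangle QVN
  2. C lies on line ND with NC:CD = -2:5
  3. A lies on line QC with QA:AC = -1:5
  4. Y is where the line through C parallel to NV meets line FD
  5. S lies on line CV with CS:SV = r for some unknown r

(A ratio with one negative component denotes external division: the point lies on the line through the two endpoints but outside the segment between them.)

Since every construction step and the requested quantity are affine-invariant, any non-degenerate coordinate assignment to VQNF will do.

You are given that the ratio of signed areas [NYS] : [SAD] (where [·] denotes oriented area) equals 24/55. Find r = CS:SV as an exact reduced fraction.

Assign V = (0, 0), Q = (1, 0), N = (0, 1), F = (4, 1) — the answer is frame-independent, so this choice is without loss of generality.
1. D is the centroid of triangle QVN ⇒ D = (1/3, 1/3)
2. C lies on line ND with NC:CD = -2:5 ⇒ C = (-2/9, 13/9)
3. A lies on line QC with QA:AC = -1:5 ⇒ A = (47/36, -13/36)
4. Y is where the line through C parallel to NV meets line FD ⇒ Y = (-2/9, 23/99)
5. With CS:SV = r, write λ = r/(r+1) so S = C + λ·(V−C); S is affine-linear in λ
Every point depending on S is an affine combination of S and λ-independent points, so each such coordinate is linear in λ; the λ² term in each signed area is a multiple of (V−C)×(V−C) = 0, so 2·[NYS] and 2·[SAD] are each linear in λ. Evaluating at λ=0 and λ=1:
  2·[NYS] = 146/297·λ − 80/297,   2·[SAD] = 5/4·λ − 25/36
So [NYS]:[SAD] = (146/297·λ − 80/297) / (5/4·λ − 25/36). Setting this equal to 24/55:
  146/297·λ − 80/297 = 24/55·(5/4·λ − 25/36)  ⇒  λ = 5/8
Then r = λ/(1−λ) = (5/8)/(3/8) = 5/3. Check: with r = 5/3, S = (-1/12, 13/24) and [NYS]:[SAD] = 24/55 as required.

r = 5/3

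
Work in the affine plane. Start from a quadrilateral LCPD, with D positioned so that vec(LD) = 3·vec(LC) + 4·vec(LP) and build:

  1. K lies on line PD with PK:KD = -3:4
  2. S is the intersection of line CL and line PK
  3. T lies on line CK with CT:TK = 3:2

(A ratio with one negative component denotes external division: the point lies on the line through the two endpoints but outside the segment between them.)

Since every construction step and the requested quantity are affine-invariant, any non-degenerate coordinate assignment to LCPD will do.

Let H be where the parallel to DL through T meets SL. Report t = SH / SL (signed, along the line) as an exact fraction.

Assign L = (0, 0), C = (1, 0), P = (0, 1), D = (3, 4) — the answer is frame-independent, so this choice is without loss of generality.
1. K lies on line PD with PK:KD = -3:4 ⇒ K = (-9, -8)
2. S is the intersection of line CL and line PK ⇒ S = (-1, 0)
3. T lies on line CK with CT:TK = 3:2 ⇒ T = (-5, -24/5)
through T parallel to DL: direction (-3, -4); meets SL at H = (-7/5, 0)
H = S + t·(L−S) with t = -2/5

t = -2/5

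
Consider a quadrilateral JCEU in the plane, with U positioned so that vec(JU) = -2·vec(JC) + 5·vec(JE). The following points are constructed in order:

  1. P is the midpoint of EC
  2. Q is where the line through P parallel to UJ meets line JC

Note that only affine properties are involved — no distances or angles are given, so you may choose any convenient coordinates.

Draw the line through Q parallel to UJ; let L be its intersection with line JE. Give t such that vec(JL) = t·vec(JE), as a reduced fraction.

t = 7/4

Work in coordinates with J = (0, 0), C = (1, 0), E = (0, 1), U = (-2, 5).
1. P is the midpoint of EC ⇒ P = (1/2, 1/2)
2. Q is where the line through P parallel to UJ meets line JC ⇒ Q = (7/10, 0)
through Q parallel to UJ: direction (2, -5); meets JE at L = (0, 7/4)
L = J + t·(E−J) with t = 7/4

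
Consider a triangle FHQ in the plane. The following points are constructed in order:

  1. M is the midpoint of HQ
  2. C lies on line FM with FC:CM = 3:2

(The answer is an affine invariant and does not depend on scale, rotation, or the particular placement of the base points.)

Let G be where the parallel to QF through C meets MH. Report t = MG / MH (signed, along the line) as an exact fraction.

Choose coordinates F = (0, 0), H = (1, 0), Q = (0, 1).
1. M is the midpoint of HQ ⇒ M = (1/2, 1/2)
2. C lies on line FM with FC:CM = 3:2 ⇒ C = (3/10, 3/10)
through C parallel to QF: direction (0, -1); meets MH at G = (3/10, 7/10)
G = M + t·(H−M) with t = -2/5

t = -2/5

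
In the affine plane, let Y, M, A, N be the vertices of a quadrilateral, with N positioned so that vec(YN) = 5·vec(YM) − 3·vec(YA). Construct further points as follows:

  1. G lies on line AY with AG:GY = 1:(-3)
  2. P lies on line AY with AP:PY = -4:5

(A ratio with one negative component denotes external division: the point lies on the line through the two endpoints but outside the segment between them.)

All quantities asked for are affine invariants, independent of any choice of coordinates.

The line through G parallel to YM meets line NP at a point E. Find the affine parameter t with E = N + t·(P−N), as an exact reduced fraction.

Work in coordinates with Y = (0, 0), M = (1, 0), A = (0, 1), N = (5, -3).
1. G lies on line AY with AG:GY = 1:(-3) ⇒ G = (0, 3/2)
2. P lies on line AY with AP:PY = -4:5 ⇒ P = (0, 5)
through G parallel to YM: direction (1, 0); meets NP at E = (35/16, 3/2)
E = N + t·(P−N) with t = 9/16

t = 9/16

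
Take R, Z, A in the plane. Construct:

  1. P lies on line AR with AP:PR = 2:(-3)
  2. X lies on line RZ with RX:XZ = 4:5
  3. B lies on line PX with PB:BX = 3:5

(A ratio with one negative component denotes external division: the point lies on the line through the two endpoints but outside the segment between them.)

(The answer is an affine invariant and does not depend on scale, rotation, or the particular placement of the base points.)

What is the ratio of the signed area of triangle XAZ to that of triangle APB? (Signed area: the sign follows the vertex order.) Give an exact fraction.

Set R = (0, 0), Z = (1, 0), A = (0, 1); any affine frame gives the same invariant.
1. P lies on line AR with AP:PR = 2:(-3) ⇒ P = (0, 3)
2. X lies on line RZ with RX:XZ = 4:5 ⇒ X = (4/9, 0)
3. B lies on line PX with PB:BX = 3:5 ⇒ B = (1/6, 15/8)
2·[XAZ] = -5/9, 2·[APB] = -1/3
[XAZ]:[APB] = -5/9:-1/3 = 5/3

[XAZ]:[APB] = 5/3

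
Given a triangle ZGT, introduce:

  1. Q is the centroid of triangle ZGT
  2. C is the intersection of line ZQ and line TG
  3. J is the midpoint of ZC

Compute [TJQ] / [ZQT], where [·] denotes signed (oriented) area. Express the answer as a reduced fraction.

[TJQ]:[ZQT] = 1/4

Work in coordinates with Z = (0, 0), G = (1, 0), T = (0, 1).
1. Q is the centroid of triangle ZGT ⇒ Q = (1/3, 1/3)
2. C is the intersection of line ZQ and line TG ⇒ C = (1/2, 1/2)
3. J is the midpoint of ZC ⇒ J = (1/4, 1/4)
2·[TJQ] = 1/12, 2·[ZQT] = 1/3
[TJQ]:[ZQT] = 1/12:1/3 = 1/4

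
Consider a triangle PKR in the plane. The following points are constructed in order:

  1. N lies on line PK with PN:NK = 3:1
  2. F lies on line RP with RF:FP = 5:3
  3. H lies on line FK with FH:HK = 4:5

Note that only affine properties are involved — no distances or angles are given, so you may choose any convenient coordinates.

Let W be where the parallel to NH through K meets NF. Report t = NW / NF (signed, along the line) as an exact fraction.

t = -5/4

Work in coordinates with P = (0, 0), K = (1, 0), R = (0, 1).
1. N lies on line PK with PN:NK = 3:1 ⇒ N = (3/4, 0)
2. F lies on line RP with RF:FP = 5:3 ⇒ F = (0, 3/8)
3. H lies on line FK with FH:HK = 4:5 ⇒ H = (4/9, 5/24)
through K parallel to NH: direction (-11/36, 5/24); meets NF at W = (27/16, -15/32)
W = N + t·(F−N) with t = -5/4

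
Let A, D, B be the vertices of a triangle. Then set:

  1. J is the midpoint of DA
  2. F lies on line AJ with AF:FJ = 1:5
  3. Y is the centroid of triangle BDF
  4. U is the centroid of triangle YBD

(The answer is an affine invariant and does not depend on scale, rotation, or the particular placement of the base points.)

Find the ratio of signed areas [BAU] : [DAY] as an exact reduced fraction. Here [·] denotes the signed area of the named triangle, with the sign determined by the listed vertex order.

Assign A = (0, 0), D = (1, 0), B = (0, 1) — the answer is frame-independent, so this choice is without loss of generality.
1. J is the midpoint of DA ⇒ J = (1/2, 0)
2. F lies on line AJ with AF:FJ = 1:5 ⇒ F = (1/12, 0)
3. Y is the centroid of triangle BDF ⇒ Y = (13/36, 1/3)
4. U is the centroid of triangle YBD ⇒ U = (49/108, 4/9)
2·[BAU] = 49/108, 2·[DAY] = -1/3
[BAU]:[DAY] = 49/108:-1/3 = -49/36

[BAU]:[DAY] = -49/36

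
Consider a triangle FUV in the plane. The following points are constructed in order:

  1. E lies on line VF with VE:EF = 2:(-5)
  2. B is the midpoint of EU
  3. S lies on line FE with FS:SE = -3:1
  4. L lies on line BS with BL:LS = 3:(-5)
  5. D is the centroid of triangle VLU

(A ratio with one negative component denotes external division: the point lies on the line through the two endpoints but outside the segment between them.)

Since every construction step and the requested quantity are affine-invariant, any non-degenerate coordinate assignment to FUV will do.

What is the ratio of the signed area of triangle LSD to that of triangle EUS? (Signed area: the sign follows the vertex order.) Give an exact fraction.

[LSD]:[EUS] = 1/3

Assign F = (0, 0), U = (1, 0), V = (0, 1) — the answer is frame-independent, so this choice is without loss of generality.
1. E lies on line VF with VE:EF = 2:(-5) ⇒ E = (0, 5/3)
2. B is the midpoint of EU ⇒ B = (1/2, 5/6)
3. S lies on line FE with FS:SE = -3:1 ⇒ S = (0, 5/2)
4. L lies on line BS with BL:LS = 3:(-5) ⇒ L = (5/4, -5/3)
5. D is the centroid of triangle VLU ⇒ D = (3/4, -2/9)
2·[LSD] = 5/18, 2·[EUS] = 5/6
[LSD]:[EUS] = 5/18:5/6 = 1/3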